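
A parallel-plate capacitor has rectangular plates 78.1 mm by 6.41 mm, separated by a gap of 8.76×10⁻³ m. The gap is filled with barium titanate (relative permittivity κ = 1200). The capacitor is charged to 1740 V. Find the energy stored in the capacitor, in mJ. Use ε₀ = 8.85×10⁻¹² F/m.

A = 78.1 × 6.41 mm² = 5.01×10⁻⁴ m².
C = κε₀A/d = 1200 × 8.85×10⁻¹² × 5.01×10⁻⁴ / 8.76×10⁻³ = 6.07×10⁻¹⁰ F.
U = ½CV² = ½ × 6.07×10⁻¹⁰ × (1740)² = 9.19×10⁻⁴ J.

0.919 mJ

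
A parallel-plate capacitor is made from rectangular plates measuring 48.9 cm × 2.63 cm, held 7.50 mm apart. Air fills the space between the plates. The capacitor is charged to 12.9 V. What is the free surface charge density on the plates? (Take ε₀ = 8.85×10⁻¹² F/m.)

A = 48.9 × 2.63 cm² = 1.29×10⁻² m².
C = ε₀A/d = 8.85×10⁻¹² × 1.29×10⁻² / 7.50×10⁻³ = 1.52×10⁻¹¹ F.
σ = Q/A = CV/A = 1.52×10⁻¹¹ × 12.9 / 1.29×10⁻² = 1.52×10⁻⁸ C/m².

15.2 nC/m²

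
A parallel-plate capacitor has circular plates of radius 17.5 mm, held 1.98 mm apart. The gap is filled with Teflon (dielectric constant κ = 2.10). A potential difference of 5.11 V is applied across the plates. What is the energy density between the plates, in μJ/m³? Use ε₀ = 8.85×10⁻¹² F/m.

u ≈ 61.9 μJ/m³

E = V/d = 5.11 / 1.98×10⁻³ = 2.58×10³ V/m.
u = ½κε₀E² = ½ × 2.10 × 8.85×10⁻¹² × (2.58×10³)² = 6.19×10⁻⁵ J/m³.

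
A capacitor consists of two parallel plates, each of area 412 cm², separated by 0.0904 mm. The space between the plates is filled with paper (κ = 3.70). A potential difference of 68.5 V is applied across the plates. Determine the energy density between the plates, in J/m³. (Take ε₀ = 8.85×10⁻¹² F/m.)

E = V/d = 68.5 / 9.04×10⁻⁵ = 7.58×10⁵ V/m.
u = ½κε₀E² = ½ × 3.70 × 8.85×10⁻¹² × (7.58×10⁵)² = 9.40 J/m³.

u ≈ 9.40 J/m³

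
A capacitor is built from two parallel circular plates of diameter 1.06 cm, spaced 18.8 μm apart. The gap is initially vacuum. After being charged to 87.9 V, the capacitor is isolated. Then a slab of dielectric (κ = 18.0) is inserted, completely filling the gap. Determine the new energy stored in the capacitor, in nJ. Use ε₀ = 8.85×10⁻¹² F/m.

A = π(1.06/2 cm)² = 8.82×10⁻⁵ m².
Initially C₁ = ε₀A/d = 8.85×10⁻¹² × 8.82×10⁻⁵ / 1.88×10⁻⁵ = 4.15×10⁻¹¹ F.
U₁ = 1.60×10⁻⁷ J.
Isolated ⇒ Q is held fixed. C₂ = 18.0 C₁ and U = Q²/(2C), so U₂/U₁ = C₁/C₂ = 0.0556.
U₂ = 0.0556 × 1.60×10⁻⁷ = 8.92×10⁻⁹ J.

8.92 nJ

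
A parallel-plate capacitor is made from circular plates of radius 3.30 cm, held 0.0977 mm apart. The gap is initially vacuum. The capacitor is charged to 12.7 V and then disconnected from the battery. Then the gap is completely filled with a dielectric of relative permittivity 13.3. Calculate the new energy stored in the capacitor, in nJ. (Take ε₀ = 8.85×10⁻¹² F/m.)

A = π(3.30 cm)² = 3.42×10⁻³ m².
Initially C₁ = ε₀A/d = 8.85×10⁻¹² × 3.42×10⁻³ / 9.77×10⁻⁵ = 3.10×10⁻¹⁰ F.
U₁ = 2.50×10⁻⁸ J.
Isolated ⇒ Q is held fixed. C₂ = 13.3 C₁ and U = Q²/(2C), so U₂/U₁ = C₁/C₂ = 0.0752.
U₂ = 0.0752 × 2.50×10⁻⁸ = 1.88×10⁻⁹ J.

U ≈ 1.88 nJ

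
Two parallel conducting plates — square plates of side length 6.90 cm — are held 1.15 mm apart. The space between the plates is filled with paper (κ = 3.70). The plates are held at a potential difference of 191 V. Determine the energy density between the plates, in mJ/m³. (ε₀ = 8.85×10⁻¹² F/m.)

452 mJ/m³

E = V/d = 191 / 1.15×10⁻³ = 1.66×10⁵ V/m.
u = ½κε₀E² = ½ × 3.70 × 8.85×10⁻¹² × (1.66×10⁵)² = 0.452 J/m³.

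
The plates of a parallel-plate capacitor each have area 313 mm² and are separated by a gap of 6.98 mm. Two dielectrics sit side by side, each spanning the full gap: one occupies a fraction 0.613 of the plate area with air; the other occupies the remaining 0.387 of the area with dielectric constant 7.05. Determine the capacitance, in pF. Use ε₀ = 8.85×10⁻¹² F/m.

A = 313 mm² = 3.13×10⁻⁴ m².
Side-by-side slabs ⇒ two capacitors in parallel, each spanning the full gap.
C₁ = κ₁ε₀A₁/d = 1.00 × 8.85×10⁻¹² × 1.92×10⁻⁴ / 6.98×10⁻³ = 2.43×10⁻¹³ F.
C₂ = κ₂ε₀A₂/d = 7.05 × 8.85×10⁻¹² × 1.21×10⁻⁴ / 6.98×10⁻³ = 1.08×10⁻¹² F.
C = C₁ + C₂ = 1.33×10⁻¹² F.

1.33 pF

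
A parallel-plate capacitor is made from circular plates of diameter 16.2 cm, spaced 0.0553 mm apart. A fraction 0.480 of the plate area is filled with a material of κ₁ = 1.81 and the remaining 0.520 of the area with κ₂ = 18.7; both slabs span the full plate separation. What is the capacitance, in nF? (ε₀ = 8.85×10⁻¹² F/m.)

34.9 nF

A = π(16.2/2 cm)² = 2.06×10⁻² m².
Side-by-side slabs ⇒ two capacitors in parallel, each spanning the full gap.
C₁ = κ₁ε₀A₁/d = 1.81 × 8.85×10⁻¹² × 9.89×10⁻³ / 5.53×10⁻⁵ = 2.87×10⁻⁹ F.
C₂ = κ₂ε₀A₂/d = 18.7 × 8.85×10⁻¹² × 1.07×10⁻² / 5.53×10⁻⁵ = 3.21×10⁻⁸ F.
C = C₁ + C₂ = 3.49×10⁻⁸ F.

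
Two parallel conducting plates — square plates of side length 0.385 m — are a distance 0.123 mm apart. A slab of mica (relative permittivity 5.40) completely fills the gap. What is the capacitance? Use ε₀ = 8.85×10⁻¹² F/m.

C ≈ 57.6 nF

A = (0.385 m)² = 0.148 m².
C = κε₀A/d = 5.40 × 8.85×10⁻¹² × 0.148 / 1.23×10⁻⁴ = 5.76×10⁻⁸ F.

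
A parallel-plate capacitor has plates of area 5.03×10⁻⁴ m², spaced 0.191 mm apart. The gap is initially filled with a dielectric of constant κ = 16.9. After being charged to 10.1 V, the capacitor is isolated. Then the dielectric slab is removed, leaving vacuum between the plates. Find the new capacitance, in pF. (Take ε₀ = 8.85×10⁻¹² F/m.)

23.3 pF

Initially C₁ = κε₀A/d = 16.9 × 8.85×10⁻¹² × 5.03×10⁻⁴ / 1.91×10⁻⁴ = 3.94×10⁻¹⁰ F.
C = κε₀A/d scales with κ, so C₂/C₁ = 1/κ = 1/16.9 = 0.0592.
C₂ = 0.0592 × 3.94×10⁻¹⁰ = 2.33×10⁻¹¹ F.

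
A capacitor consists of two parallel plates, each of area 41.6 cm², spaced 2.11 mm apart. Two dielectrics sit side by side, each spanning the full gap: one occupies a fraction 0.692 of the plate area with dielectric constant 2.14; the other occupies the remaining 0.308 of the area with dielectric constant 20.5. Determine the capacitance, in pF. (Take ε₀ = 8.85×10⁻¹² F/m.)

A = 41.6 cm² = 4.16×10⁻³ m².
Side-by-side slabs ⇒ two capacitors in parallel, each spanning the full gap.
C₁ = κ₁ε₀A₁/d = 2.14 × 8.85×10⁻¹² × 2.88×10⁻³ / 2.11×10⁻³ = 2.58×10⁻¹¹ F.
C₂ = κ₂ε₀A₂/d = 20.5 × 8.85×10⁻¹² × 1.28×10⁻³ / 2.11×10⁻³ = 1.10×10⁻¹⁰ F.
C = C₁ + C₂ = 1.36×10⁻¹⁰ F.

C ≈ 136 pF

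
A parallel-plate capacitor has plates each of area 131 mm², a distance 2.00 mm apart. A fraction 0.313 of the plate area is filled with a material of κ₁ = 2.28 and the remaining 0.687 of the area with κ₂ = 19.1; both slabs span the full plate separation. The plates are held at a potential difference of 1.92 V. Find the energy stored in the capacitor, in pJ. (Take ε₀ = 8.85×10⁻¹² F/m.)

A = 131 mm² = 1.31×10⁻⁴ m².
Side-by-side slabs ⇒ two capacitors in parallel, each spanning the full gap.
C₁ = κ₁ε₀A₁/d = 2.28 × 8.85×10⁻¹² × 4.10×10⁻⁵ / 2.00×10⁻³ = 4.14×10⁻¹³ F.
C₂ = κ₂ε₀A₂/d = 19.1 × 8.85×10⁻¹² × 9.00×10⁻⁵ / 2.00×10⁻³ = 7.61×10⁻¹² F.
C = C₁ + C₂ = 8.02×10⁻¹² F.
U = ½CV² = ½ × 8.02×10⁻¹² × (1.92)² = 1.48×10⁻¹¹ J.

U ≈ 14.8 pJ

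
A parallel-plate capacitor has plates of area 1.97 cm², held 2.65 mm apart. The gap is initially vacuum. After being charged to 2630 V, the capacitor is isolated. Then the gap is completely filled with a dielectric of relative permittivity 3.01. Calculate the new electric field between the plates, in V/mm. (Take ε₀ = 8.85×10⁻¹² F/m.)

E ≈ 330 V/mm

A = 1.97 cm² = 1.97×10⁻⁴ m².
Initially C₁ = ε₀A/d = 8.85×10⁻¹² × 1.97×10⁻⁴ / 2.65×10⁻³ = 6.58×10⁻¹³ F.
E₁ = 9.92×10⁵ V/m.
Isolated ⇒ Q is held fixed. V₂ = Q/C₂ = V₁/3.01; E = V/d, so E₂/E₁ = (V₂/V₁)(d₁/d₂) = 0.332.
E₂ = 0.332 × 9.92×10⁵ = 3.30×10⁵ V/m.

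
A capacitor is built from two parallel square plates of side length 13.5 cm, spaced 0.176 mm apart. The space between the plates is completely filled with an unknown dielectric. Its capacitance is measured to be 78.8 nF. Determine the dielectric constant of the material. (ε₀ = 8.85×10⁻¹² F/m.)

86.0

A = (13.5 cm)² = 1.82×10⁻² m².
κ = Cd/(ε₀A) = 7.88×10⁻⁸ × 1.76×10⁻⁴ / (8.85×10⁻¹² × 1.82×10⁻²) = 86.0.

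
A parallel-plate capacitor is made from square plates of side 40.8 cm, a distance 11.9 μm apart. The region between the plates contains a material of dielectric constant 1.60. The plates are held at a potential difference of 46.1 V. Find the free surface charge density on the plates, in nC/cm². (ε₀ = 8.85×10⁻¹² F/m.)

A = (40.8 cm)² = 0.166 m².
C = κε₀A/d = 1.60 × 8.85×10⁻¹² × 0.166 / 1.19×10⁻⁵ = 1.98×10⁻⁷ F.
σ = Q/A = CV/A = 1.98×10⁻⁷ × 46.1 / 0.166 = 5.49×10⁻⁵ C/m².

5.49 nC/cm²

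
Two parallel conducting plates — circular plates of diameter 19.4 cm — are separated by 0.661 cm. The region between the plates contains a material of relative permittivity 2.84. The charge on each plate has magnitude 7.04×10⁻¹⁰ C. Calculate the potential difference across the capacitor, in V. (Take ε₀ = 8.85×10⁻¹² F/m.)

V ≈ 6.26 V

A = π(19.4/2 cm)² = 2.96×10⁻² m².
C = κε₀A/d = 2.84 × 8.85×10⁻¹² × 2.96×10⁻² / 6.61×10⁻³ = 1.12×10⁻¹⁰ F.
V = Q/C = 7.04×10⁻¹⁰ / 1.12×10⁻¹⁰ = 6.26 V.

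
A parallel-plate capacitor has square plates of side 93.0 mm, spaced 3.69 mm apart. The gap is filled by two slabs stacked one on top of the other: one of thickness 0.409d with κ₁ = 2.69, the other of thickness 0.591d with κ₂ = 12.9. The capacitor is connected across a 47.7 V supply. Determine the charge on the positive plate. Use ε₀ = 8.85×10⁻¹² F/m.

A = (93.0 mm)² = 8.65×10⁻³ m².
Stacked slabs ⇒ two capacitors in series, each with the full plate area.
C₁ = κ₁ε₀A/d₁ = 2.69 × 8.85×10⁻¹² × 8.65×10⁻³ / 1.51×10⁻³ = 1.36×10⁻¹⁰ F.
C₂ = κ₂ε₀A/d₂ = 12.9 × 8.85×10⁻¹² × 8.65×10⁻³ / 2.18×10⁻³ = 4.53×10⁻¹⁰ F.
C = (1/C₁ + 1/C₂)⁻¹ = 1.05×10⁻¹⁰ F.
Q = CV = 1.05×10⁻¹⁰ × 47.7 = 5.00×10⁻⁹ C.

Q ≈ 5.00 nC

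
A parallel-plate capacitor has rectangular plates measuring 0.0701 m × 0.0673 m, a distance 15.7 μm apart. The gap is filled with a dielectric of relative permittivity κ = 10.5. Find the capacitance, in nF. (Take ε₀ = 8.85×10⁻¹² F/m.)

C ≈ 27.9 nF

A = 0.0701 × 0.0673 m² = 4.72×10⁻³ m².
C = κε₀A/d = 10.5 × 8.85×10⁻¹² × 4.72×10⁻³ / 1.57×10⁻⁵ = 2.79×10⁻⁸ F.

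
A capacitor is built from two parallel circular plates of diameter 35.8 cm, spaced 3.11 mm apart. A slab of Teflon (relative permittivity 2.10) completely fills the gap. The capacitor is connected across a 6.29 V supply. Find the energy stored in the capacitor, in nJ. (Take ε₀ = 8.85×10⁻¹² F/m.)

11.9 nJ

A = π(35.8/2 cm)² = 0.101 m².
C = κε₀A/d = 2.10 × 8.85×10⁻¹² × 0.101 / 3.11×10⁻³ = 6.02×10⁻¹⁰ F.
U = ½CV² = ½ × 6.02×10⁻¹⁰ × (6.29)² = 1.19×10⁻⁸ J.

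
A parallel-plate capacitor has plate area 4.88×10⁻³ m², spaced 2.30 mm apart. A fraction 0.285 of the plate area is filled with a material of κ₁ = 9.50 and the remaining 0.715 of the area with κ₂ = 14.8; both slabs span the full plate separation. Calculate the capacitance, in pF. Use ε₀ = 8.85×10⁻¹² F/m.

C ≈ 250 pF

Side-by-side slabs ⇒ two capacitors in parallel, each spanning the full gap.
C₁ = κ₁ε₀A₁/d = 9.50 × 8.85×10⁻¹² × 1.39×10⁻³ / 2.30×10⁻³ = 5.08×10⁻¹¹ F.
C₂ = κ₂ε₀A₂/d = 14.8 × 8.85×10⁻¹² × 3.49×10⁻³ / 2.30×10⁻³ = 1.99×10⁻¹⁰ F.
C = C₁ + C₂ = 2.50×10⁻¹⁰ F.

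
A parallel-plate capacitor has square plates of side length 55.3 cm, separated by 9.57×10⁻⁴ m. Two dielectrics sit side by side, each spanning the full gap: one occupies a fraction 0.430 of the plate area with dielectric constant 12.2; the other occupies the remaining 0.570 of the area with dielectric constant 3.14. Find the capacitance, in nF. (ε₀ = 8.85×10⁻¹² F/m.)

A = (55.3 cm)² = 0.306 m².
Side-by-side slabs ⇒ two capacitors in parallel, each spanning the full gap.
C₁ = κ₁ε₀A₁/d = 12.2 × 8.85×10⁻¹² × 0.131 / 9.57×10⁻⁴ = 1.48×10⁻⁸ F.
C₂ = κ₂ε₀A₂/d = 3.14 × 8.85×10⁻¹² × 0.174 / 9.57×10⁻⁴ = 5.06×10⁻⁹ F.
C = C₁ + C₂ = 1.99×10⁻⁸ F.

19.9 nF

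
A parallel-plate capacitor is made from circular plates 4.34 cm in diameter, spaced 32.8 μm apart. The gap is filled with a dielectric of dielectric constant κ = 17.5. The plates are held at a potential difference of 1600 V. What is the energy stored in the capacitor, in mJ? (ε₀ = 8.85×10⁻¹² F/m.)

A = π(4.34/2 cm)² = 1.48×10⁻³ m².
C = κε₀A/d = 17.5 × 8.85×10⁻¹² × 1.48×10⁻³ / 3.28×10⁻⁵ = 6.99×10⁻⁹ F.
U = ½CV² = ½ × 6.99×10⁻⁹ × (1600)² = 8.94×10⁻³ J.

8.94 mJ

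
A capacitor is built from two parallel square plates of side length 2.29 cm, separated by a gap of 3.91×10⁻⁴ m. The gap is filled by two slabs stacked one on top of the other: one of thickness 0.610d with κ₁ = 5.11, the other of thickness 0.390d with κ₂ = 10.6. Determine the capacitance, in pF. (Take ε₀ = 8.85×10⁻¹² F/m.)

A = (2.29 cm)² = 5.24×10⁻⁴ m².
Stacked slabs ⇒ two capacitors in series, each with the full plate area.
C₁ = κ₁ε₀A/d₁ = 5.11 × 8.85×10⁻¹² × 5.24×10⁻⁴ / 2.39×10⁻⁴ = 9.94×10⁻¹¹ F.
C₂ = κ₂ε₀A/d₂ = 10.6 × 8.85×10⁻¹² × 5.24×10⁻⁴ / 1.52×10⁻⁴ = 3.23×10⁻¹⁰ F.
C = (1/C₁ + 1/C₂)⁻¹ = 7.60×10⁻¹¹ F.

C ≈ 76.0 pF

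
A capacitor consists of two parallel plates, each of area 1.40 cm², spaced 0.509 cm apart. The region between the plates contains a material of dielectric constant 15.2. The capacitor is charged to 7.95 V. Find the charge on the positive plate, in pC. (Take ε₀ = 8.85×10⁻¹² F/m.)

A = 1.40 cm² = 1.40×10⁻⁴ m².
C = κε₀A/d = 15.2 × 8.85×10⁻¹² × 1.40×10⁻⁴ / 5.09×10⁻³ = 3.70×10⁻¹² F.
Q = CV = 3.70×10⁻¹² × 7.95 = 2.94×10⁻¹¹ C.

29.4 pC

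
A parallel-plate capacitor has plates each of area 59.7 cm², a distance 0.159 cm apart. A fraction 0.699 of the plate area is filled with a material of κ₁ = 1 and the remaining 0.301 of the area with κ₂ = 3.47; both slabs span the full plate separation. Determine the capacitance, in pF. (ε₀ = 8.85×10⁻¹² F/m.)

A = 59.7 cm² = 5.97×10⁻³ m².
Side-by-side slabs ⇒ two capacitors in parallel, each spanning the full gap.
C₁ = κ₁ε₀A₁/d = 1.00 × 8.85×10⁻¹² × 4.17×10⁻³ / 1.59×10⁻³ = 2.32×10⁻¹¹ F.
C₂ = κ₂ε₀A₂/d = 3.47 × 8.85×10⁻¹² × 1.80×10⁻³ / 1.59×10⁻³ = 3.47×10⁻¹¹ F.
C = C₁ + C₂ = 5.79×10⁻¹¹ F.

57.9 pF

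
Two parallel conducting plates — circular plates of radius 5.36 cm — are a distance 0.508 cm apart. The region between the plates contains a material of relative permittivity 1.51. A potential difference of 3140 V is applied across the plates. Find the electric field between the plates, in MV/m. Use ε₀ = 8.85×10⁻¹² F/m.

E = V/d = 3140 / 5.08×10⁻³ = 6.18×10⁵ V/m.

E ≈ 0.618 MV/m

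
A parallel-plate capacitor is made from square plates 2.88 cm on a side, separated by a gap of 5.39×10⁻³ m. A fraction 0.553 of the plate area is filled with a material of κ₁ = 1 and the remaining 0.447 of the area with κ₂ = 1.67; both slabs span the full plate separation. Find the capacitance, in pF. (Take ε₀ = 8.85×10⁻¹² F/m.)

C ≈ 1.77 pF

A = (2.88 cm)² = 8.29×10⁻⁴ m².
Side-by-side slabs ⇒ two capacitors in parallel, each spanning the full gap.
C₁ = κ₁ε₀A₁/d = 1.00 × 8.85×10⁻¹² × 4.59×10⁻⁴ / 5.39×10⁻³ = 7.53×10⁻¹³ F.
C₂ = κ₂ε₀A₂/d = 1.67 × 8.85×10⁻¹² × 3.71×10⁻⁴ / 5.39×10⁻³ = 1.02×10⁻¹² F.
C = C₁ + C₂ = 1.77×10⁻¹² F.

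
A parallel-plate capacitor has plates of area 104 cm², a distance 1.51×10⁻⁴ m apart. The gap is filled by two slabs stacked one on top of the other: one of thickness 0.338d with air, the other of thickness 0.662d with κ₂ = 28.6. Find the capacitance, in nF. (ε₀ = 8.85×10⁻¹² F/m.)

A = 104 cm² = 1.04×10⁻² m².
Stacked slabs ⇒ two capacitors in series, each with the full plate area.
C₁ = κ₁ε₀A/d₁ = 1.00 × 8.85×10⁻¹² × 1.04×10⁻² / 5.10×10⁻⁵ = 1.80×10⁻⁹ F.
C₂ = κ₂ε₀A/d₂ = 28.6 × 8.85×10⁻¹² × 1.04×10⁻² / 10.00×10⁻⁵ = 2.63×10⁻⁸ F.
C = (1/C₁ + 1/C₂)⁻¹ = 1.69×10⁻⁹ F.

C ≈ 1.69 nF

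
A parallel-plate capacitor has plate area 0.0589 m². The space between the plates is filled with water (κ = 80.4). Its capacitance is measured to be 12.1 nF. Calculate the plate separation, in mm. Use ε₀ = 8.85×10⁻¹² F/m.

d = κε₀A/C = 80.4 × 8.85×10⁻¹² × 5.89×10⁻² / 1.21×10⁻⁸ = 3.46×10⁻³ m.

3.46 mm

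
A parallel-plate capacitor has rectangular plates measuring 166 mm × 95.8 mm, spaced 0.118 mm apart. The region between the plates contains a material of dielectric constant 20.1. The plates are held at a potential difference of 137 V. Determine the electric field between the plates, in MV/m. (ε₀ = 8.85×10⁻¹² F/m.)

E ≈ 1.16 MV/m

E = V/d = 137 / 1.18×10⁻⁴ = 1.16×10⁶ V/m.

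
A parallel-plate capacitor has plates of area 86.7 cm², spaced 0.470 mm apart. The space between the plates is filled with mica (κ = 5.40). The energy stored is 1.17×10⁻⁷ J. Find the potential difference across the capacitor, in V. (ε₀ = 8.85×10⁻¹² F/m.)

V ≈ 16.3 V

A = 86.7 cm² = 8.67×10⁻³ m².
C = κε₀A/d = 5.40 × 8.85×10⁻¹² × 8.67×10⁻³ / 4.70×10⁻⁴ = 8.82×10⁻¹⁰ F.
V = √(2U/C) = √(2 × 1.17×10⁻⁷ / 8.82×10⁻¹⁰) = 16.3 V.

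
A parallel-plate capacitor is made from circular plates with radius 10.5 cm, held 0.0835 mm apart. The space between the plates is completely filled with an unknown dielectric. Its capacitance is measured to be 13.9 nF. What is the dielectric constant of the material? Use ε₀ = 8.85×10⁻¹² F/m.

A = π(10.5 cm)² = 3.46×10⁻² m².
κ = Cd/(ε₀A) = 1.39×10⁻⁸ × 8.35×10⁻⁵ / (8.85×10⁻¹² × 3.46×10⁻²) = 3.79.

κ ≈ 3.79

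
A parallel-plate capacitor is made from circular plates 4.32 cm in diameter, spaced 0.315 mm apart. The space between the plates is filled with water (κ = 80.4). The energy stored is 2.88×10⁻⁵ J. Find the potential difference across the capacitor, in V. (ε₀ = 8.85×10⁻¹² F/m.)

A = π(4.32/2 cm)² = 1.47×10⁻³ m².
C = κε₀A/d = 80.4 × 8.85×10⁻¹² × 1.47×10⁻³ / 3.15×10⁻⁴ = 3.31×10⁻⁹ F.
V = √(2U/C) = √(2 × 2.88×10⁻⁵ / 3.31×10⁻⁹) = 1.32×10² V.

V ≈ 132 V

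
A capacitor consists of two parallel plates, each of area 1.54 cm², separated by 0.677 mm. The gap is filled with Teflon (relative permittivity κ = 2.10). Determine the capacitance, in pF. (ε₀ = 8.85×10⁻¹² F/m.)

A = 1.54 cm² = 1.54×10⁻⁴ m².
C = κε₀A/d = 2.10 × 8.85×10⁻¹² × 1.54×10⁻⁴ / 6.77×10⁻⁴ = 4.23×10⁻¹² F.

4.23 pF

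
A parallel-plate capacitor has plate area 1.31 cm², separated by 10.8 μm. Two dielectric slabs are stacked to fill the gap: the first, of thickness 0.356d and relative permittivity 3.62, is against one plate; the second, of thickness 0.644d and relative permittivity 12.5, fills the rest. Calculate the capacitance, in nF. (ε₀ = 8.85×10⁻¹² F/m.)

0.716 nF

A = 1.31 cm² = 1.31×10⁻⁴ m².
Stacked slabs ⇒ two capacitors in series, each with the full plate area.
C₁ = κ₁ε₀A/d₁ = 3.62 × 8.85×10⁻¹² × 1.31×10⁻⁴ / 3.84×10⁻⁶ = 1.09×10⁻⁹ F.
C₂ = κ₂ε₀A/d₂ = 12.5 × 8.85×10⁻¹² × 1.31×10⁻⁴ / 6.96×10⁻⁶ = 2.08×10⁻⁹ F.
C = (1/C₁ + 1/C₂)⁻¹ = 7.16×10⁻¹⁰ F.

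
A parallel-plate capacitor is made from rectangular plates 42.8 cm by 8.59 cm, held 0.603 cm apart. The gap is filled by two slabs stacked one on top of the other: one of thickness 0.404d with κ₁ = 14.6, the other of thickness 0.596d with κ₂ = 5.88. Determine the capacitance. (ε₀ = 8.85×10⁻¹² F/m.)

C ≈ 418 pF

A = 42.8 × 8.59 cm² = 3.68×10⁻² m².
Stacked slabs ⇒ two capacitors in series, each with the full plate area.
C₁ = κ₁ε₀A/d₁ = 14.6 × 8.85×10⁻¹² × 3.68×10⁻² / 2.44×10⁻³ = 1.95×10⁻⁹ F.
C₂ = κ₂ε₀A/d₂ = 5.88 × 8.85×10⁻¹² × 3.68×10⁻² / 3.59×10⁻³ = 5.32×10⁻¹⁰ F.
C = (1/C₁ + 1/C₂)⁻¹ = 4.18×10⁻¹⁰ F.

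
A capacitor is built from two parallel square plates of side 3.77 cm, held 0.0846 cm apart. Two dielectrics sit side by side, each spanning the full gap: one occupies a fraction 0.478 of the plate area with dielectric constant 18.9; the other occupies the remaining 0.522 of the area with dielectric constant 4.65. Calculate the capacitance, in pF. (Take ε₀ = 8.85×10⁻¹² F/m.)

170 pF

A = (3.77 cm)² = 1.42×10⁻³ m².
Side-by-side slabs ⇒ two capacitors in parallel, each spanning the full gap.
C₁ = κ₁ε₀A₁/d = 18.9 × 8.85×10⁻¹² × 6.79×10⁻⁴ / 8.46×10⁻⁴ = 1.34×10⁻¹⁰ F.
C₂ = κ₂ε₀A₂/d = 4.65 × 8.85×10⁻¹² × 7.42×10⁻⁴ / 8.46×10⁻⁴ = 3.61×10⁻¹¹ F.
C = C₁ + C₂ = 1.70×10⁻¹⁰ F.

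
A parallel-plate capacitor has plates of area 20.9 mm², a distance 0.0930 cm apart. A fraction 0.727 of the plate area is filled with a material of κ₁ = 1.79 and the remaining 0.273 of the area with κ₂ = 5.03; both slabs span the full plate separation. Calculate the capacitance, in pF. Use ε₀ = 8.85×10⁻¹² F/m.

0.532 pF

A = 20.9 mm² = 2.09×10⁻⁵ m².
Side-by-side slabs ⇒ two capacitors in parallel, each spanning the full gap.
C₁ = κ₁ε₀A₁/d = 1.79 × 8.85×10⁻¹² × 1.52×10⁻⁵ / 9.30×10⁻⁴ = 2.59×10⁻¹³ F.
C₂ = κ₂ε₀A₂/d = 5.03 × 8.85×10⁻¹² × 5.71×10⁻⁶ / 9.30×10⁻⁴ = 2.73×10⁻¹³ F.
C = C₁ + C₂ = 5.32×10⁻¹³ F.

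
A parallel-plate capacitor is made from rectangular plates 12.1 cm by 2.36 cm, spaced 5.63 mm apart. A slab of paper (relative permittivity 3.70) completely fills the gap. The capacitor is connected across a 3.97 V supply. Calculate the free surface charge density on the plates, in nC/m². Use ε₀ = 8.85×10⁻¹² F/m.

A = 12.1 × 2.36 cm² = 2.86×10⁻³ m².
C = κε₀A/d = 3.70 × 8.85×10⁻¹² × 2.86×10⁻³ / 5.63×10⁻³ = 1.66×10⁻¹¹ F.
σ = Q/A = CV/A = 1.66×10⁻¹¹ × 3.97 / 2.86×10⁻³ = 2.31×10⁻⁸ C/m².

σ ≈ 23.1 nC/m²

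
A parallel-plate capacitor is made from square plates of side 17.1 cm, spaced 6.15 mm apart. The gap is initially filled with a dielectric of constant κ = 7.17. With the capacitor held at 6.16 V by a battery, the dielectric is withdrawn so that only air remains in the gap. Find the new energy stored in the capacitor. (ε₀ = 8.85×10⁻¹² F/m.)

A = (17.1 cm)² = 2.92×10⁻² m².
Initially C₁ = κε₀A/d = 7.17 × 8.85×10⁻¹² × 2.92×10⁻² / 6.15×10⁻³ = 3.02×10⁻¹⁰ F.
U₁ = 5.72×10⁻⁹ J.
Battery connected ⇒ V is held fixed. C₂ = 0.139 C₁ and U = ½CV², so U₂/U₁ = C₂/C₁ = 0.139.
U₂ = 0.139 × 5.72×10⁻⁹ = 7.98×10⁻¹⁰ J.

U ≈ 0.798 nJ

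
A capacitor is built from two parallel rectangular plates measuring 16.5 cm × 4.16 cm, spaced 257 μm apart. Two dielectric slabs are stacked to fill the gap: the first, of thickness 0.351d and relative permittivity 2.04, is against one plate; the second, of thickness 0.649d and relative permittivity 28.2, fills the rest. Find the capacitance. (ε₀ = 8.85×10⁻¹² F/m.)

C ≈ 1.21 nF

A = 16.5 × 4.16 cm² = 6.86×10⁻³ m².
Stacked slabs ⇒ two capacitors in series, each with the full plate area.
C₁ = κ₁ε₀A/d₁ = 2.04 × 8.85×10⁻¹² × 6.86×10⁻³ / 9.02×10⁻⁵ = 1.37×10⁻⁹ F.
C₂ = κ₂ε₀A/d₂ = 28.2 × 8.85×10⁻¹² × 6.86×10⁻³ / 1.67×10⁻⁴ = 1.03×10⁻⁸ F.
C = (1/C₁ + 1/C₂)⁻¹ = 1.21×10⁻⁹ F.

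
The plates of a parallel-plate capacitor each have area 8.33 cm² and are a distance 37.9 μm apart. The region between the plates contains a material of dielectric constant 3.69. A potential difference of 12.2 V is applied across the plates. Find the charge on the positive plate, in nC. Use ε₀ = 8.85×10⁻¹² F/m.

8.76 nC

A = 8.33 cm² = 8.33×10⁻⁴ m².
C = κε₀A/d = 3.69 × 8.85×10⁻¹² × 8.33×10⁻⁴ / 3.79×10⁻⁵ = 7.18×10⁻¹⁰ F.
Q = CV = 7.18×10⁻¹⁰ × 12.2 = 8.76×10⁻⁹ C.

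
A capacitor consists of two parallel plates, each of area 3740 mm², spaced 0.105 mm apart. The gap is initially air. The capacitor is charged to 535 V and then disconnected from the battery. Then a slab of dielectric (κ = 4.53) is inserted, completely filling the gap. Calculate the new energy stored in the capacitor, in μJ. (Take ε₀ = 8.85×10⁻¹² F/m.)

U ≈ 9.96 μJ

A = 3740 mm² = 3.74×10⁻³ m².
Initially C₁ = ε₀A/d = 8.85×10⁻¹² × 3.74×10⁻³ / 1.05×10⁻⁴ = 3.15×10⁻¹⁰ F.
U₁ = 4.51×10⁻⁵ J.
Isolated ⇒ Q is held fixed. C₂ = 4.53 C₁ and U = Q²/(2C), so U₂/U₁ = C₁/C₂ = 0.221.
U₂ = 0.221 × 4.51×10⁻⁵ = 9.96×10⁻⁶ J.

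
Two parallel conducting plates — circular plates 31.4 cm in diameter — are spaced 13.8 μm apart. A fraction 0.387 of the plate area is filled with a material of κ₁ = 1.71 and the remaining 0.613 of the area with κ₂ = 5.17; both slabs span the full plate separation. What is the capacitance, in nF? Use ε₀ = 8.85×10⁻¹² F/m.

A = π(31.4/2 cm)² = 7.74×10⁻² m².
Side-by-side slabs ⇒ two capacitors in parallel, each spanning the full gap.
C₁ = κ₁ε₀A₁/d = 1.71 × 8.85×10⁻¹² × 3.00×10⁻² / 1.38×10⁻⁵ = 3.29×10⁻⁸ F.
C₂ = κ₂ε₀A₂/d = 5.17 × 8.85×10⁻¹² × 4.75×10⁻² / 1.38×10⁻⁵ = 1.57×10⁻⁷ F.
C = C₁ + C₂ = 1.90×10⁻⁷ F.

C ≈ 190 nF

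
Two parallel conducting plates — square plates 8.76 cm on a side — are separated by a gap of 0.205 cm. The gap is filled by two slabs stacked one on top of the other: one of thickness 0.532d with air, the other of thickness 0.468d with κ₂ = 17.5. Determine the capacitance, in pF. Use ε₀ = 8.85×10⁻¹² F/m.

A = (8.76 cm)² = 7.67×10⁻³ m².
Stacked slabs ⇒ two capacitors in series, each with the full plate area.
C₁ = κ₁ε₀A/d₁ = 1.00 × 8.85×10⁻¹² × 7.67×10⁻³ / 1.09×10⁻³ = 6.23×10⁻¹¹ F.
C₂ = κ₂ε₀A/d₂ = 17.5 × 8.85×10⁻¹² × 7.67×10⁻³ / 9.59×10⁻⁴ = 1.24×10⁻⁹ F.
C = (1/C₁ + 1/C₂)⁻¹ = 5.93×10⁻¹¹ F.

C ≈ 59.3 pF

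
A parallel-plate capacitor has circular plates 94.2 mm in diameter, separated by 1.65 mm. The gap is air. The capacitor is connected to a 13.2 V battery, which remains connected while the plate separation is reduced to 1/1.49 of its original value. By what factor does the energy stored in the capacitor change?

Battery connected ⇒ V is held fixed.
C₂ = 1.49 C₁ and U = ½CV², so U₂/U₁ = C₂/C₁ = 1.49.

1.49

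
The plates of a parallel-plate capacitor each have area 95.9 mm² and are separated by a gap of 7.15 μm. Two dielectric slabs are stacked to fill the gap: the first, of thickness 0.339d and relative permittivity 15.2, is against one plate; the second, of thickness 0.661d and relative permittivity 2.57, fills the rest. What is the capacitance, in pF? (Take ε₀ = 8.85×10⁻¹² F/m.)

A = 95.9 mm² = 9.59×10⁻⁵ m².
Stacked slabs ⇒ two capacitors in series, each with the full plate area.
C₁ = κ₁ε₀A/d₁ = 15.2 × 8.85×10⁻¹² × 9.59×10⁻⁵ / 2.42×10⁻⁶ = 5.32×10⁻⁹ F.
C₂ = κ₂ε₀A/d₂ = 2.57 × 8.85×10⁻¹² × 9.59×10⁻⁵ / 4.73×10⁻⁶ = 4.62×10⁻¹⁰ F.
C = (1/C₁ + 1/C₂)⁻¹ = 4.25×10⁻¹⁰ F.

425 pF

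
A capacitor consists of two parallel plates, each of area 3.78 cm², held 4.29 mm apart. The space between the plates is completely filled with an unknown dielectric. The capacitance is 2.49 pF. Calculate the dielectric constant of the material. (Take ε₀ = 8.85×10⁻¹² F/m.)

κ ≈ 3.19

A = 3.78 cm² = 3.78×10⁻⁴ m².
κ = Cd/(ε₀A) = 2.49×10⁻¹² × 4.29×10⁻³ / (8.85×10⁻¹² × 3.78×10⁻⁴) = 3.19.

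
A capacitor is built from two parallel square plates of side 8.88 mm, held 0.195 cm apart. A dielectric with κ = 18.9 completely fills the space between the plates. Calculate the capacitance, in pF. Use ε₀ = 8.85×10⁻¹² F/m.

A = (8.88 mm)² = 7.89×10⁻⁵ m².
C = κε₀A/d = 18.9 × 8.85×10⁻¹² × 7.89×10⁻⁵ / 1.95×10⁻³ = 6.76×10⁻¹² F.

6.76 pF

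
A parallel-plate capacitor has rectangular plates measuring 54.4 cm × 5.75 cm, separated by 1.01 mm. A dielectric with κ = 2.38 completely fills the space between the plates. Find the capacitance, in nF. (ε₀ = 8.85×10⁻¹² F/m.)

A = 54.4 × 5.75 cm² = 3.13×10⁻² m².
C = κε₀A/d = 2.38 × 8.85×10⁻¹² × 3.13×10⁻² / 1.01×10⁻³ = 6.52×10⁻¹⁰ F.

C ≈ 0.652 nF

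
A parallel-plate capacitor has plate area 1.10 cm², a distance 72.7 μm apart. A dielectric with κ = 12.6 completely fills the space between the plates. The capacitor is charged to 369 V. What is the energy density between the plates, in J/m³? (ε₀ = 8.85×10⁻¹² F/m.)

u ≈ 1436 J/m³

E = V/d = 369 / 7.27×10⁻⁵ = 5.08×10⁶ V/m.
u = ½κε₀E² = ½ × 12.6 × 8.85×10⁻¹² × (5.08×10⁶)² = 1.44×10³ J/m³.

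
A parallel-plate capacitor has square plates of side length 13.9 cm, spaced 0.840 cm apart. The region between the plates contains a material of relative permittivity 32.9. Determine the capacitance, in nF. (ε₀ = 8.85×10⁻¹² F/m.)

0.670 nF

A = (13.9 cm)² = 1.93×10⁻² m².
C = κε₀A/d = 32.9 × 8.85×10⁻¹² × 1.93×10⁻² / 8.40×10⁻³ = 6.70×10⁻¹⁰ F.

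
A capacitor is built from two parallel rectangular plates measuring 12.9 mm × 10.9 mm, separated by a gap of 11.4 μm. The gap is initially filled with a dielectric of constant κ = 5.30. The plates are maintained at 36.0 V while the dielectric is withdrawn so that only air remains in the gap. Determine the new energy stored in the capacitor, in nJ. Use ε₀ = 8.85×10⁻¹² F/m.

U ≈ 70.7 nJ

A = 12.9 × 10.9 mm² = 1.41×10⁻⁴ m².
Initially C₁ = κε₀A/d = 5.30 × 8.85×10⁻¹² × 1.41×10⁻⁴ / 1.14×10⁻⁵ = 5.79×10⁻¹⁰ F.
U₁ = 3.75×10⁻⁷ J.
Battery connected ⇒ V is held fixed. C₂ = 0.189 C₁ and U = ½CV², so U₂/U₁ = C₂/C₁ = 0.189.
U₂ = 0.189 × 3.75×10⁻⁷ = 7.07×10⁻⁸ J.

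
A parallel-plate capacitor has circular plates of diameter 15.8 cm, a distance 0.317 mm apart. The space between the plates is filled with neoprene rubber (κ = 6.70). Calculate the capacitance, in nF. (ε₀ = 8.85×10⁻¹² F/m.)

C ≈ 3.67 nF

A = π(15.8/2 cm)² = 1.96×10⁻² m².
C = κε₀A/d = 6.70 × 8.85×10⁻¹² × 1.96×10⁻² / 3.17×10⁻⁴ = 3.67×10⁻⁹ F.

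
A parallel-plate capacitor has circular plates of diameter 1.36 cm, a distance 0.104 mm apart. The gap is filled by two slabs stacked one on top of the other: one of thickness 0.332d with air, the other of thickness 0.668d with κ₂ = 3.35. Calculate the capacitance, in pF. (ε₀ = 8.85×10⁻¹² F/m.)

23.3 pF

A = π(1.36/2 cm)² = 1.45×10⁻⁴ m².
Stacked slabs ⇒ two capacitors in series, each with the full plate area.
C₁ = κ₁ε₀A/d₁ = 1.00 × 8.85×10⁻¹² × 1.45×10⁻⁴ / 3.45×10⁻⁵ = 3.72×10⁻¹¹ F.
C₂ = κ₂ε₀A/d₂ = 3.35 × 8.85×10⁻¹² × 1.45×10⁻⁴ / 6.95×10⁻⁵ = 6.20×10⁻¹¹ F.
C = (1/C₁ + 1/C₂)⁻¹ = 2.33×10⁻¹¹ F.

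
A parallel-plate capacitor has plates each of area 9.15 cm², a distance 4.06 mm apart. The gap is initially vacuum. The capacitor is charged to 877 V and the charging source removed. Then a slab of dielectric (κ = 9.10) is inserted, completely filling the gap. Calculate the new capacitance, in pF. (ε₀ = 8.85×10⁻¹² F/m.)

18.2 pF

A = 9.15 cm² = 9.15×10⁻⁴ m².
Initially C₁ = ε₀A/d = 8.85×10⁻¹² × 9.15×10⁻⁴ / 4.06×10⁻³ = 1.99×10⁻¹² F.
C = κε₀A/d scales with κ, so C₂/C₁ = κ = 9.10.
C₂ = 9.10 × 1.99×10⁻¹² = 1.82×10⁻¹¹ F.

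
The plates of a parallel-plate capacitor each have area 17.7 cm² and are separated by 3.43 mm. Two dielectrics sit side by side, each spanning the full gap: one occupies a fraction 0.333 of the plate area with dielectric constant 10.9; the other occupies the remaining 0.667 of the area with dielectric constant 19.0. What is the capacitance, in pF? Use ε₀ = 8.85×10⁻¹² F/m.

C ≈ 74.5 pF

A = 17.7 cm² = 1.77×10⁻³ m².
Side-by-side slabs ⇒ two capacitors in parallel, each spanning the full gap.
C₁ = κ₁ε₀A₁/d = 10.9 × 8.85×10⁻¹² × 5.89×10⁻⁴ / 3.43×10⁻³ = 1.66×10⁻¹¹ F.
C₂ = κ₂ε₀A₂/d = 19.0 × 8.85×10⁻¹² × 1.18×10⁻³ / 3.43×10⁻³ = 5.79×10⁻¹¹ F.
C = C₁ + C₂ = 7.45×10⁻¹¹ F.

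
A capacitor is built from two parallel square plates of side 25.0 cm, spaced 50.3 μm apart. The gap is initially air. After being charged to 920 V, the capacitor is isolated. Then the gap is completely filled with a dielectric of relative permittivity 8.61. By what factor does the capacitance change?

C = κε₀A/d scales with κ, so C₂/C₁ = κ = 8.61.

C₂/C₁ ≈ 8.61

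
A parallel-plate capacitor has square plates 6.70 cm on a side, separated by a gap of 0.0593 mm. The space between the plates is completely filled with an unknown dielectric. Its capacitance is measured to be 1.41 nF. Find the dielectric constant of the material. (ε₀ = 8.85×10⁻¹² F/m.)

A = (6.70 cm)² = 4.49×10⁻³ m².
κ = Cd/(ε₀A) = 1.41×10⁻⁹ × 5.93×10⁻⁵ / (8.85×10⁻¹² × 4.49×10⁻³) = 2.10.

2.10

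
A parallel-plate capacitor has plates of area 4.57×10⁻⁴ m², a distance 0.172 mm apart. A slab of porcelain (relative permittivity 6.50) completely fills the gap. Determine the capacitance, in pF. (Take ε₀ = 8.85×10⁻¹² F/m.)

C ≈ 153 pF

C = κε₀A/d = 6.50 × 8.85×10⁻¹² × 4.57×10⁻⁴ / 1.72×10⁻⁴ = 1.53×10⁻¹⁰ F.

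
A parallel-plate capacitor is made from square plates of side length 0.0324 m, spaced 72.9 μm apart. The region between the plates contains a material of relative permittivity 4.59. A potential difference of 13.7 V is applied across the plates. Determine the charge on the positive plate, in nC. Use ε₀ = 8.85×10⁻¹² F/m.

8.01 nC

A = (0.0324 m)² = 1.05×10⁻³ m².
C = κε₀A/d = 4.59 × 8.85×10⁻¹² × 1.05×10⁻³ / 7.29×10⁻⁵ = 5.85×10⁻¹⁰ F.
Q = CV = 5.85×10⁻¹⁰ × 13.7 = 8.01×10⁻⁹ C.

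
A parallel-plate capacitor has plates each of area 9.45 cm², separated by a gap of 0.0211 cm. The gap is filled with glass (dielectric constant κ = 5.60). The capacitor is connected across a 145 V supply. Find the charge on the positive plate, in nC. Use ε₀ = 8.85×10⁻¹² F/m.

A = 9.45 cm² = 9.45×10⁻⁴ m².
C = κε₀A/d = 5.60 × 8.85×10⁻¹² × 9.45×10⁻⁴ / 2.11×10⁻⁴ = 2.22×10⁻¹⁰ F.
Q = CV = 2.22×10⁻¹⁰ × 145 = 3.22×10⁻⁸ C.

Q ≈ 32.2 nC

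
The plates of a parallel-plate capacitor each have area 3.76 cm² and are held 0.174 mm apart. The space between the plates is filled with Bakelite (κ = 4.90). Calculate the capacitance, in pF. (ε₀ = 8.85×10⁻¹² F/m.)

C ≈ 93.7 pF

A = 3.76 cm² = 3.76×10⁻⁴ m².
C = κε₀A/d = 4.90 × 8.85×10⁻¹² × 3.76×10⁻⁴ / 1.74×10⁻⁴ = 9.37×10⁻¹¹ F.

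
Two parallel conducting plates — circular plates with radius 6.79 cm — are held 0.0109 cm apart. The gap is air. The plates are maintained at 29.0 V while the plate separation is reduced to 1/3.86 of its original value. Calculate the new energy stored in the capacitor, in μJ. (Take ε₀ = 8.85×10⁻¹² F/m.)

1.91 μJ

A = π(6.79 cm)² = 1.45×10⁻² m².
Initially C₁ = ε₀A/d = 8.85×10⁻¹² × 1.45×10⁻² / 1.09×10⁻⁴ = 1.18×10⁻⁹ F.
U₁ = 4.95×10⁻⁷ J.
Battery connected ⇒ V is held fixed. C₂ = 3.86 C₁ and U = ½CV², so U₂/U₁ = C₂/C₁ = 3.86.
U₂ = 3.86 × 4.95×10⁻⁷ = 1.91×10⁻⁶ J.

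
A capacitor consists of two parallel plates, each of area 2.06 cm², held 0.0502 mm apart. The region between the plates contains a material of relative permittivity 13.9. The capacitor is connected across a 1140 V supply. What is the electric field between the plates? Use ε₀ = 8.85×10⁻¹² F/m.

E ≈ 22.7 MV/m

E = V/d = 1140 / 5.02×10⁻⁵ = 2.27×10⁷ V/m.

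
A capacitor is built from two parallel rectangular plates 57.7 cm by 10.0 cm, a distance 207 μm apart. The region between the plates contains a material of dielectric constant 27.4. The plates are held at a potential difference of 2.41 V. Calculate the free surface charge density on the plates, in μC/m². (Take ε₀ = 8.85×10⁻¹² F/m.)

2.82 μC/m²

A = 57.7 × 10.0 cm² = 5.77×10⁻² m².
C = κε₀A/d = 27.4 × 8.85×10⁻¹² × 5.77×10⁻² / 2.07×10⁻⁴ = 6.76×10⁻⁸ F.
σ = Q/A = CV/A = 6.76×10⁻⁸ × 2.41 / 5.77×10⁻² = 2.82×10⁻⁶ C/m².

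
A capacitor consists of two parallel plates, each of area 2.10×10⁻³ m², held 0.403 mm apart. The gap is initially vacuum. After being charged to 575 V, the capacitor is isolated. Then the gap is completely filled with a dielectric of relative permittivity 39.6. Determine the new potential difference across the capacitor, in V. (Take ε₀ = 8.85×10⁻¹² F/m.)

Initially C₁ = ε₀A/d = 8.85×10⁻¹² × 2.10×10⁻³ / 4.03×10⁻⁴ = 4.61×10⁻¹¹ F.
V₁ = 5.75×10² V.
Isolated ⇒ Q is held fixed. C₂ = 39.6 C₁ and V = Q/C, so V₂/V₁ = C₁/C₂ = 0.0253.
V₂ = 0.0253 × 5.75×10² = 14.5 V.

V ≈ 14.5 V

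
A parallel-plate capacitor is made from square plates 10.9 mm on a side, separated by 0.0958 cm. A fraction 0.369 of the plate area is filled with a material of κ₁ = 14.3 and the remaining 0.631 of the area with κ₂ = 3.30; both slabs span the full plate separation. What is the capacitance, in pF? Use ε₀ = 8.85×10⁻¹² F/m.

8.08 pF

A = (10.9 mm)² = 1.19×10⁻⁴ m².
Side-by-side slabs ⇒ two capacitors in parallel, each spanning the full gap.
C₁ = κ₁ε₀A₁/d = 14.3 × 8.85×10⁻¹² × 4.38×10⁻⁵ / 9.58×10⁻⁴ = 5.79×10⁻¹² F.
C₂ = κ₂ε₀A₂/d = 3.30 × 8.85×10⁻¹² × 7.50×10⁻⁵ / 9.58×10⁻⁴ = 2.29×10⁻¹² F.
C = C₁ + C₂ = 8.08×10⁻¹² F.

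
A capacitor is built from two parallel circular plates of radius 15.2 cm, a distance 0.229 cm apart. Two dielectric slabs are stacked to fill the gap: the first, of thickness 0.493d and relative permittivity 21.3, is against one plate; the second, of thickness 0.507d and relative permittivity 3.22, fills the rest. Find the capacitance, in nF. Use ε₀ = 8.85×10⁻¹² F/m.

1.55 nF

A = π(15.2 cm)² = 7.26×10⁻² m².
Stacked slabs ⇒ two capacitors in series, each with the full plate area.
C₁ = κ₁ε₀A/d₁ = 21.3 × 8.85×10⁻¹² × 7.26×10⁻² / 1.13×10⁻³ = 1.21×10⁻⁸ F.
C₂ = κ₂ε₀A/d₂ = 3.22 × 8.85×10⁻¹² × 7.26×10⁻² / 1.16×10⁻³ = 1.78×10⁻⁹ F.
C = (1/C₁ + 1/C₂)⁻¹ = 1.55×10⁻⁹ F.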